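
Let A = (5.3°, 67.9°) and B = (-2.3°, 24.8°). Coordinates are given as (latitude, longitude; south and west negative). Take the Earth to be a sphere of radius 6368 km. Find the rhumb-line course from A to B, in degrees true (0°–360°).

260.0°

Meridional parts: M(φ₁)=+0.0926, M(φ₂)=-0.0402 → ΔM = -0.1328;  Δλ = -0.7522 rad
tan C = Δλ / ΔM = +5.6649 → C = 259.99°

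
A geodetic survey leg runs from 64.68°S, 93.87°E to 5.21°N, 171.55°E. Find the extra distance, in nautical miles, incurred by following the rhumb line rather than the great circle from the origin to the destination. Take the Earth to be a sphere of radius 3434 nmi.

Great circle: cos σ = sin φ₁ sin φ₂ + cos φ₁ cos φ₂ cos Δλ,  σ = 1.5620 rad → d_gc = 5363.9 nmi
Rhumb line: Δψ = +1.5844, q = Δφ/Δψ = 0.7699, d_rh = R√(Δφ²+q²Δλ²) = 5513.1 nmi
Excess = 5513.1 − 5363.9 = 149.2 ≈ 149 nmi

149 nmi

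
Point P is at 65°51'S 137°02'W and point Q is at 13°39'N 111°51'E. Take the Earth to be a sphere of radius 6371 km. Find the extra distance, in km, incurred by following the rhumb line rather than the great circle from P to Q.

719 km

Great circle: cos σ = sin φ₁ sin φ₂ + cos φ₁ cos φ₂ cos Δλ,  σ = 1.9375 rad → d_gc = 12344.0 km
Rhumb line: Δψ = +1.7827, q = Δφ/Δψ = 0.7784, d_rh = R√(Δφ²+q²Δλ²) = 13062.7 km
Excess = 13062.7 − 12344.0 = 718.7 ≈ 719 km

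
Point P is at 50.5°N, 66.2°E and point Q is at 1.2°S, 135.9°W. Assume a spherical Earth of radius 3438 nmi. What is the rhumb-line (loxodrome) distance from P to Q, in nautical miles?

Rhumb course C = atan2(Δλ, Δψ) with Δψ = ln[tan(π/4+φ₂/2)/tan(π/4+φ₁/2)] = -1.0453, Δλ = +2.7559 → C = 110.77°
d = R·|Δφ| / |cos C| = 3438·0.90234 / 0.35464 = 8748 nmi

8748 nmi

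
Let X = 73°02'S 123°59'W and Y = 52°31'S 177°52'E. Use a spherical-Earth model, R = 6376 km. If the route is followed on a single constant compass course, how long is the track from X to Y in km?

Rhumb course C = atan2(Δλ, Δψ) with Δψ = ln[tan(π/4+φ₂/2)/tan(π/4+φ₁/2)] = +0.8219, Δλ = -1.0149 → C = 309.00°
d = R·|Δφ| / |cos C| = 6376·0.35808 / 0.62933 = 3628 km

3628 km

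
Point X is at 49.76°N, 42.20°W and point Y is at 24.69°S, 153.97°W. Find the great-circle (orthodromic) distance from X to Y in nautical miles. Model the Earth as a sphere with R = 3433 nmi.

Haversine: a = sin²(Δφ/2)+cos φ₁ cos φ₂ sin²(Δλ/2) = 0.76827;  σ = 2·atan2(√a,√(1−a))
σ = 122.448° → d = Rσ = 3433·2.13713 = 7337 nmi

7337 nmi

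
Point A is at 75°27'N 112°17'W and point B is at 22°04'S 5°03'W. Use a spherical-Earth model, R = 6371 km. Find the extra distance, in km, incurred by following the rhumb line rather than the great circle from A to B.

Great circle: cos σ = sin φ₁ sin φ₂ + cos φ₁ cos φ₂ cos Δλ,  σ = 2.0182 rad → d_gc = 12857.9 km
Rhumb line: Δψ = -2.4534, q = Δφ/Δψ = 0.6937, d_rh = R√(Δφ²+q²Δλ²) = 13638.2 km
Excess = 13638.2 − 12857.9 = 780.3 ≈ 780 km

780 km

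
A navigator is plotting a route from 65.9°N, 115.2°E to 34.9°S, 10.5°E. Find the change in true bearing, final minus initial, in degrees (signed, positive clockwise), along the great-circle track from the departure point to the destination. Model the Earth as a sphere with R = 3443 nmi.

At departure: θ₁ = atan2(sin Δλ cos φ₂, cos φ₁ sin φ₂ − sin φ₁ cos φ₂ cos Δλ) = 266.85°
At arrival: θ₂ = atan2(sin Δλ cos φ₁, −cos φ₂ sin φ₁ + sin φ₂ cos φ₁ cos Δλ) = 209.81°
Δθ = θ₂ − θ₁ = -57.0°

-57.0°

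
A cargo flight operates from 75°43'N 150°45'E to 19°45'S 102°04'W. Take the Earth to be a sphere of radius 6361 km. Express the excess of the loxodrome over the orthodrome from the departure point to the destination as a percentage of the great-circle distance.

Great circle: σ = 1.9780 rad → d_gc = Rσ = 12582.3 km
Rhumb: Δφ = -1.6662, Δλ = +1.8707, Δψ = -2.4288, q = Δφ/Δψ = 0.6860 → d_rh = R√(Δφ²+q²Δλ²) = 13378.0 km
Excess = (13378.0 − 12582.3) / 12582.3 = 795.7 / 12582.3 = 6.32% ≈ 6.3%

6.3%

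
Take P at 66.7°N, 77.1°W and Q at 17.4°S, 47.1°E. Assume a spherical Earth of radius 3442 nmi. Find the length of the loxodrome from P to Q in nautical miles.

Δψ = ln[tan(π/4+φ₂/2)/tan(π/4+φ₁/2)] = -1.8875;  Δφ = -1.4678 rad,  Δλ = +2.1677 rad
q = Δφ/Δψ = 0.7777
d = R·√(Δφ² + q²Δλ²) = 3442·2.23523 = 7694 nmi

7694 nmi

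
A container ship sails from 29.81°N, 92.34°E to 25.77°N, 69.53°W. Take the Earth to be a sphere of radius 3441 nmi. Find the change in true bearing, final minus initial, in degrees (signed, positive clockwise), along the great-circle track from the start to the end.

At departure: θ₁ = atan2(sin Δλ cos φ₂, cos φ₁ sin φ₂ − sin φ₁ cos φ₂ cos Δλ) = 340.76°
At arrival: θ₂ = atan2(sin Δλ cos φ₁, −cos φ₂ sin φ₁ + sin φ₂ cos φ₁ cos Δλ) = 198.52°
Δθ = θ₂ − θ₁ = -142.2°

-142.2°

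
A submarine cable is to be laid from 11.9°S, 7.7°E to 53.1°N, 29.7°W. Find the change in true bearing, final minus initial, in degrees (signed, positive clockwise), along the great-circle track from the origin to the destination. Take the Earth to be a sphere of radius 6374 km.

-16.1°

At departure: θ₁ = atan2(sin Δλ cos φ₂, cos φ₁ sin φ₂ − sin φ₁ cos φ₂ cos Δλ) = 337.51°
At arrival: θ₂ = atan2(sin Δλ cos φ₁, −cos φ₂ sin φ₁ + sin φ₂ cos φ₁ cos Δλ) = 321.44°
Δθ = θ₂ − θ₁ = -16.1°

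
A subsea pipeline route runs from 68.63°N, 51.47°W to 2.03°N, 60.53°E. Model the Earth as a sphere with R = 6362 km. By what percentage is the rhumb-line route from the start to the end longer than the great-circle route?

8.3%

Great circle: σ = 1.6744 rad → d_gc = Rσ = 10652.6 km
Rhumb: Δφ = -1.1624, Δλ = +1.9548, Δψ = -1.6323, q = Δφ/Δψ = 0.7121 → d_rh = R√(Δφ²+q²Δλ²) = 11537.8 km
Excess = (11537.8 − 10652.6) / 10652.6 = 885.2 / 10652.6 = 8.31% ≈ 8.3%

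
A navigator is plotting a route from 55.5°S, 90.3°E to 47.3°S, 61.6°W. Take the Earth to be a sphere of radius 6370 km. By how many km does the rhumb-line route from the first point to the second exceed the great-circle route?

2253 km

Great circle: cos σ = sin φ₁ sin φ₂ + cos φ₁ cos φ₂ cos Δλ,  σ = 1.3007 rad → d_gc = 8285.5 km
Rhumb line: Δψ = +0.2302, q = Δφ/Δψ = 0.6217, d_rh = R√(Δφ²+q²Δλ²) = 10538.2 km
Excess = 10538.2 − 8285.5 = 2252.7 ≈ 2253 km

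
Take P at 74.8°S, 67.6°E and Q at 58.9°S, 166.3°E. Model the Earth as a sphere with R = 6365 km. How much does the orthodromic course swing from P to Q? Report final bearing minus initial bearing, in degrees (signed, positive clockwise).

At departure: θ₁ = atan2(sin Δλ cos φ₂, cos φ₁ sin φ₂ − sin φ₁ cos φ₂ cos Δλ) = 120.43°
At arrival: θ₂ = atan2(sin Δλ cos φ₁, −cos φ₂ sin φ₁ + sin φ₂ cos φ₁ cos Δλ) = 25.96°
Δθ = θ₂ − θ₁ = -94.5°

-94.5°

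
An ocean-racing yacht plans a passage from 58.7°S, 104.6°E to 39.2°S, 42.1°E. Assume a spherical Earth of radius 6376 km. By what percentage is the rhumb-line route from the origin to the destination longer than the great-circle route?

3.1%

Great circle: σ = 0.7584 rad → d_gc = Rσ = 4835.5 km
Rhumb: Δφ = +0.3403, Δλ = -1.0908, Δψ = +0.5277, q = Δφ/Δψ = 0.6450 → d_rh = R√(Δφ²+q²Δλ²) = 4983.3 km
Excess = (4983.3 − 4835.5) / 4835.5 = 147.8 / 4835.5 = 3.06% ≈ 3.1%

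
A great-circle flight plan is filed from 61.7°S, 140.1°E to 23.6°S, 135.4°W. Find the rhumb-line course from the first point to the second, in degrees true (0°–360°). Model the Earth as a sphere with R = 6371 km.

57.1°

Meridional parts: M(φ₁)=-1.3779, M(φ₂)=-0.4241 → ΔM = +0.9538;  Δλ = +1.4748 rad
tan C = Δλ / ΔM = +1.5462 → C = 57.11°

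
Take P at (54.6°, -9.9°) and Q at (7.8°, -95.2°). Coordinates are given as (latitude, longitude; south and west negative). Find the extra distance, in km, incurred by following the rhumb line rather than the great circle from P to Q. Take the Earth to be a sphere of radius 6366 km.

298 km

Great circle: cos σ = sin φ₁ sin φ₂ + cos φ₁ cos φ₂ cos Δλ,  σ = 1.4125 rad → d_gc = 8991.9 km
Rhumb line: Δψ = -1.0056, q = Δφ/Δψ = 0.8123, d_rh = R√(Δφ²+q²Δλ²) = 9290.1 km
Excess = 9290.1 − 8991.9 = 298.2 ≈ 298 km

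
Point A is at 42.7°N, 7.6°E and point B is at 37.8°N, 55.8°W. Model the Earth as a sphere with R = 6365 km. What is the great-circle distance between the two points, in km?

5276 km

Haversine: a = sin²(Δφ/2)+cos φ₁ cos φ₂ sin²(Δλ/2) = 0.16217;  σ = 2·atan2(√a,√(1−a))
σ = 47.495° → d = Rσ = 6365·0.82894 = 5276 km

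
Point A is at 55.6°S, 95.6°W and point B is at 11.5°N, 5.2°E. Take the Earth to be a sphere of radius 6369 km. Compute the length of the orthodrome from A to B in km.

cos σ = sin φ₁ sin φ₂ + cos φ₁ cos φ₂ cos Δλ
      = sin(-55.60°)sin(11.50°) + cos(-55.60°)cos(11.50°)cos(100.80°) = -0.2682
σ = 105.560° → d = Rσ = 6369·1.84236 = 11734 km

11734 km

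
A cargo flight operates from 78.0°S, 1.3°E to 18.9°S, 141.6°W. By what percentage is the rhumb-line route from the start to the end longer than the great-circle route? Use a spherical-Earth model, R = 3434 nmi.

20.0%

Great circle: σ = 1.4102 rad → d_gc = Rσ = 4842.5 nmi
Rhumb: Δφ = +1.0315, Δλ = -2.4941, Δψ = +1.9168, q = Δφ/Δψ = 0.5381 → d_rh = R√(Δφ²+q²Δλ²) = 5812.8 nmi
Excess = (5812.8 − 4842.5) / 4842.5 = 970.3 / 4842.5 = 20.04% ≈ 20.0%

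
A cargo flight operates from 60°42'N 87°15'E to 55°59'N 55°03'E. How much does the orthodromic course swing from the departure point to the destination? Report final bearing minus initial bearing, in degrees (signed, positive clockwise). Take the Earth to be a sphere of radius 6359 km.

-27.6°

At departure: θ₁ = atan2(sin Δλ cos φ₂, cos φ₁ sin φ₂ − sin φ₁ cos φ₂ cos Δλ) = 268.62°
At arrival: θ₂ = atan2(sin Δλ cos φ₁, −cos φ₂ sin φ₁ + sin φ₂ cos φ₁ cos Δλ) = 240.99°
Δθ = θ₂ − θ₁ = -27.6°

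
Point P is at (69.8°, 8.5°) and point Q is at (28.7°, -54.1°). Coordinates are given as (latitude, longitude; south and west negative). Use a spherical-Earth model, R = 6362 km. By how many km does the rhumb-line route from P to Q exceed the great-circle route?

189 km

Great circle: cos σ = sin φ₁ sin φ₂ + cos φ₁ cos φ₂ cos Δλ,  σ = 0.9397 rad → d_gc = 5978.1 km
Rhumb line: Δψ = -1.2020, q = Δφ/Δψ = 0.5968, d_rh = R√(Δφ²+q²Δλ²) = 6167.3 km
Excess = 6167.3 − 5978.1 = 189.2 ≈ 189 km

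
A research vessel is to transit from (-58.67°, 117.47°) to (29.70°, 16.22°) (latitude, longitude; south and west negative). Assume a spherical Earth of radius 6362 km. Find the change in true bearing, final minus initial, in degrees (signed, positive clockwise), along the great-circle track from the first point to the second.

+46.1°

Initial bearing θ₁ = atan2(sin Δλ cos φ₂, cos φ₁ sin φ₂ − sin φ₁ cos φ₂ cos Δλ) = 277.55°
Final bearing θ₂ = (initial bearing from the destination back to the start) + 180° = 323.60°
Δθ = θ₂ − θ₁ = +46.1°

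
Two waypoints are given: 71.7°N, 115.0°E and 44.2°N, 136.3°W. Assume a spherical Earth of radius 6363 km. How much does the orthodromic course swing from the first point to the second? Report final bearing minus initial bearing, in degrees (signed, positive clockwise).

+101.2°

Initial bearing θ₁ = atan2(sin Δλ cos φ₂, cos φ₁ sin φ₂ − sin φ₁ cos φ₂ cos Δλ) = 57.23°
Final bearing θ₂ = (initial bearing from the destination back to the start) + 180° = 158.39°
Δθ = θ₂ − θ₁ = +101.2°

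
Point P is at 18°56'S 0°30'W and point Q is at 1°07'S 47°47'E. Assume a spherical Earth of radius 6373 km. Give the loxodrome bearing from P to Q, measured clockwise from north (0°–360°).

Δψ = ln[tan(π/4+φ₂/2)/tan(π/4+φ₁/2)] = +0.3171
Δλ = +0.8427 rad (taken the short way round)
course = atan2(Δλ, Δψ) = 69.38°

69.4°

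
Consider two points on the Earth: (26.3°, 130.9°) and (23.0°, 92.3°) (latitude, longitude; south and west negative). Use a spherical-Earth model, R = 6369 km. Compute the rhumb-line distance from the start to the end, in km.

3916 km

Δψ = ln[tan(π/4+φ₂/2)/tan(π/4+φ₁/2)] = -0.0634;  Δφ = -0.0576 rad,  Δλ = -0.6737 rad
q = Δφ/Δψ = 0.9087
d = R·√(Δφ² + q²Δλ²) = 6369·0.61489 = 3916 km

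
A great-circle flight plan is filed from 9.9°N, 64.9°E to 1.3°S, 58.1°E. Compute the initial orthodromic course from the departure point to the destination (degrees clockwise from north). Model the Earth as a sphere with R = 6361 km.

θ = atan2( sin Δλ·cos φ₂ ,  cos φ₁ sin φ₂ − sin φ₁ cos φ₂ cos Δλ )
  = atan2(-0.1184, -0.1930) = 211.52°

211.5°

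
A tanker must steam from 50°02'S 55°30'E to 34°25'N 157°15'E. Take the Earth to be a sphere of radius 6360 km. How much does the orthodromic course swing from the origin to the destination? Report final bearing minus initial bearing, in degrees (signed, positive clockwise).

At departure: θ₁ = atan2(sin Δλ cos φ₂, cos φ₁ sin φ₂ − sin φ₁ cos φ₂ cos Δλ) = 73.82°
At arrival: θ₂ = atan2(sin Δλ cos φ₁, −cos φ₂ sin φ₁ + sin φ₂ cos φ₁ cos Δλ) = 48.40°
Δθ = θ₂ − θ₁ = -25.4°

-25.4°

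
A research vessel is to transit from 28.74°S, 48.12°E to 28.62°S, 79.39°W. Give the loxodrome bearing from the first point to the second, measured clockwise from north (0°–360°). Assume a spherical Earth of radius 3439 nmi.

270.1°

Δψ = ln[tan(π/4+φ₂/2)/tan(π/4+φ₁/2)] = +0.0024
Δλ = -2.2255 rad (taken the short way round)
course = atan2(Δλ, Δψ) = 270.06°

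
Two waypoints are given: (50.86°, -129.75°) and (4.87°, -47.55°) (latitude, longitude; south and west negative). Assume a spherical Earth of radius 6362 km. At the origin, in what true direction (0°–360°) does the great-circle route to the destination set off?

θ = atan2( sin Δλ·cos φ₂ ,  cos φ₁ sin φ₂ − sin φ₁ cos φ₂ cos Δλ )
  = atan2(+0.9872, -0.0513) = 92.97°

93.0°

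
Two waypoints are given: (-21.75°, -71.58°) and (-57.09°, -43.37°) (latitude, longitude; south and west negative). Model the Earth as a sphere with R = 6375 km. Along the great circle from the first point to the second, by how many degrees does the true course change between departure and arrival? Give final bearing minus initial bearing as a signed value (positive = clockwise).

At departure: θ₁ = atan2(sin Δλ cos φ₂, cos φ₁ sin φ₂ − sin φ₁ cos φ₂ cos Δλ) = 156.91°
At arrival: θ₂ = atan2(sin Δλ cos φ₁, −cos φ₂ sin φ₁ + sin φ₂ cos φ₁ cos Δλ) = 137.89°
Δθ = θ₂ − θ₁ = -19.0°

-19.0°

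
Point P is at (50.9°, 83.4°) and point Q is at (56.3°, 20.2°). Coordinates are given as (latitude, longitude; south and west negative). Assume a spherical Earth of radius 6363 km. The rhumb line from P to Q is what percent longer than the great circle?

3.5%

Great circle: σ = 0.6378 rad → d_gc = Rσ = 4058.3 km
Rhumb: Δφ = +0.0942, Δλ = -1.1030, Δψ = +0.1591, q = Δφ/Δψ = 0.5924 → d_rh = R√(Δφ²+q²Δλ²) = 4200.8 km
Excess = (4200.8 − 4058.3) / 4058.3 = 142.5 / 4058.3 = 3.51% ≈ 3.5%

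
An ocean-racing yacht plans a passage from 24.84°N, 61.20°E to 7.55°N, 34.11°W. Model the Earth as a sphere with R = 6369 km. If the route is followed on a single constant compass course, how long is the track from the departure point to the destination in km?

Rhumb course C = atan2(Δλ, Δψ) with Δψ = ln[tan(π/4+φ₂/2)/tan(π/4+φ₁/2)] = -0.3156, Δλ = -1.6635 → C = 259.26°
d = R·|Δφ| / |cos C| = 6369·0.30177 / 0.18642 = 10310 km

10310 km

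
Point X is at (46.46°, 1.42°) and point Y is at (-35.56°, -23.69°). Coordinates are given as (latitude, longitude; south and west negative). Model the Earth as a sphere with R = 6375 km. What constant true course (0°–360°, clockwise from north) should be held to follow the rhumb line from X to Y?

195.5°

Meridional parts: M(φ₁)=+0.9179, M(φ₂)=-0.6648 → ΔM = -1.5827;  Δλ = -0.4383 rad
tan C = Δλ / ΔM = +0.2769 → C = 195.48°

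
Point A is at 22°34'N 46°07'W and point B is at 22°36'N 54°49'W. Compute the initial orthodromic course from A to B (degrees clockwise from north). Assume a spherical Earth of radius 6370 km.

N = sin Δλ·cos φ₂ = -0.1396;  D = cos φ₁ sin φ₂ − sin φ₁ cos φ₂ cos Δλ = +0.0047
initial course = atan2(N, D) = 271.91°

271.9°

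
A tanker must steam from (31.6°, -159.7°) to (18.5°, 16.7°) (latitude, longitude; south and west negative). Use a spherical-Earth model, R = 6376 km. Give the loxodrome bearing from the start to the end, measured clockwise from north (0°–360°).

Meridional parts: M(φ₁)=+0.5818, M(φ₂)=+0.3286 → ΔM = -0.2532;  Δλ = +3.0788 rad
tan C = Δλ / ΔM = -12.1608 → C = 94.70°

94.7°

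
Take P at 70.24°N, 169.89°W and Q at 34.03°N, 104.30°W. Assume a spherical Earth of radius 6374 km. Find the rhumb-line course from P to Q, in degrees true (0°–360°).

Meridional parts: M(φ₁)=+1.7477, M(φ₂)=+0.6323 → ΔM = -1.1154;  Δλ = +1.1448 rad
tan C = Δλ / ΔM = -1.0263 → C = 134.26°

134.3°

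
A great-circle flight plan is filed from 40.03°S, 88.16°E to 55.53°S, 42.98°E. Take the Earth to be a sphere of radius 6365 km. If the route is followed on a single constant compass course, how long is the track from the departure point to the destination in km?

Δψ = ln[tan(π/4+φ₂/2)/tan(π/4+φ₁/2)] = -0.4069;  Δφ = -0.2705 rad,  Δλ = -0.7885 rad
q = Δφ/Δψ = 0.6649
d = R·√(Δφ² + q²Δλ²) = 6365·0.58997 = 3755 km

3755 km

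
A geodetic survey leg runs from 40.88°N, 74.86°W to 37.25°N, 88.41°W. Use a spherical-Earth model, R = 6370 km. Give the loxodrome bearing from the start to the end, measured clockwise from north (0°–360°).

Δψ = ln[tan(π/4+φ₂/2)/tan(π/4+φ₁/2)] = -0.0816
Δλ = -0.2365 rad (taken the short way round)
course = atan2(Δλ, Δψ) = 250.96°

251.0°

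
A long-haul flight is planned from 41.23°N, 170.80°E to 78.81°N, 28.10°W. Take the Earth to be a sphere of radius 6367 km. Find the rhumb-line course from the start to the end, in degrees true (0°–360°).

Meridional parts: M(φ₁)=+0.7912, M(φ₂)=+2.3232 → ΔM = +1.5320;  Δλ = +2.8117 rad
tan C = Δλ / ΔM = +1.8354 → C = 61.42°

61.4°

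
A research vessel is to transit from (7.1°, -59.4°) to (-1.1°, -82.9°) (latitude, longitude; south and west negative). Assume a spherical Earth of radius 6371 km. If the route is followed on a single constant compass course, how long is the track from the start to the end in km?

2762 km

Δψ = ln[tan(π/4+φ₂/2)/tan(π/4+φ₁/2)] = -0.1434;  Δφ = -0.1431 rad,  Δλ = -0.4102 rad
q = Δφ/Δψ = 0.9978
d = R·√(Δφ² + q²Δλ²) = 6371·0.43354 = 2762 km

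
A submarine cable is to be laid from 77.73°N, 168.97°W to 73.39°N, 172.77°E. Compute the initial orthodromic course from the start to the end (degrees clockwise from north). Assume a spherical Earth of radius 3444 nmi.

235.5°

N = sin Δλ·cos φ₂ = -0.0896;  D = cos φ₁ sin φ₂ − sin φ₁ cos φ₂ cos Δλ = -0.0616
initial course = atan2(N, D) = 235.48°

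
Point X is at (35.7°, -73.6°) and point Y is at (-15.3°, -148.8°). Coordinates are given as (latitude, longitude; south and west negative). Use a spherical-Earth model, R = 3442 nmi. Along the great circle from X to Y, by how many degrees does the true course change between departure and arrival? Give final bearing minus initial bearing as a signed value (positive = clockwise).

Initial bearing θ₁ = atan2(sin Δλ cos φ₂, cos φ₁ sin φ₂ − sin φ₁ cos φ₂ cos Δλ) = 249.00°
Final bearing θ₂ = (initial bearing from the destination back to the start) + 180° = 231.81°
Δθ = θ₂ − θ₁ = -17.2°

-17.2°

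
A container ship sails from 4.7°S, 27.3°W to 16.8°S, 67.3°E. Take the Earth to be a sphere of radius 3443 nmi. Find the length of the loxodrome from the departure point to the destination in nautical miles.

Rhumb course C = atan2(Δλ, Δψ) with Δψ = ln[tan(π/4+φ₂/2)/tan(π/4+φ₁/2)] = -0.2154, Δλ = +1.6511 → C = 97.43°
d = R·|Δφ| / |cos C| = 3443·0.21118 / 0.12936 = 5621 nmi

5621 nmi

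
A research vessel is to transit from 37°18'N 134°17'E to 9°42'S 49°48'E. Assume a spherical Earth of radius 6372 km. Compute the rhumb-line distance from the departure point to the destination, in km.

10263 km

Rhumb course C = atan2(Δλ, Δψ) with Δψ = ln[tan(π/4+φ₂/2)/tan(π/4+φ₁/2)] = -0.8727, Δλ = -1.4745 → C = 239.38°
d = R·|Δφ| / |cos C| = 6372·0.82030 / 0.50932 = 10263 km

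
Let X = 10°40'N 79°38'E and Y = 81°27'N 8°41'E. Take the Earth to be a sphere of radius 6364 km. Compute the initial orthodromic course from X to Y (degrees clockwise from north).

θ = atan2( sin Δλ·cos φ₂ ,  cos φ₁ sin φ₂ − sin φ₁ cos φ₂ cos Δλ )
  = atan2(-0.1405, +0.9628) = 351.70°

351.7°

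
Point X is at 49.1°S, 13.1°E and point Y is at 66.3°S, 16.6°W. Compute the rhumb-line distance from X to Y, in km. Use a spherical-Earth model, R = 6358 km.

Rhumb course C = atan2(Δλ, Δψ) with Δψ = ln[tan(π/4+φ₂/2)/tan(π/4+φ₁/2)] = -0.5750, Δλ = -0.5184 → C = 222.03°
d = R·|Δφ| / |cos C| = 6358·0.30020 / 0.74275 = 2570 km

2570 km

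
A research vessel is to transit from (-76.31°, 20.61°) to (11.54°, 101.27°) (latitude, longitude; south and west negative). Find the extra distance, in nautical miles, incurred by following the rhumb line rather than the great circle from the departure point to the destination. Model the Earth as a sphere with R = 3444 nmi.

223 nmi

Great circle: cos σ = sin φ₁ sin φ₂ + cos φ₁ cos φ₂ cos Δλ,  σ = 1.7282 rad → d_gc = 5951.9 nmi
Rhumb line: Δψ = +2.3227, q = Δφ/Δψ = 0.6601, d_rh = R√(Δφ²+q²Δλ²) = 6174.8 nmi
Excess = 6174.8 − 5951.9 = 222.9 ≈ 223 nmi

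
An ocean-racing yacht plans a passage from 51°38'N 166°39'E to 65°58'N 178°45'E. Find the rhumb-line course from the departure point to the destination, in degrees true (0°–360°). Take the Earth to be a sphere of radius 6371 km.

Meridional parts: M(φ₁)=+1.0558, M(φ₂)=+1.5471 → ΔM = +0.4913;  Δλ = +0.2112 rad
tan C = Δλ / ΔM = +0.4298 → C = 23.26°

23.3°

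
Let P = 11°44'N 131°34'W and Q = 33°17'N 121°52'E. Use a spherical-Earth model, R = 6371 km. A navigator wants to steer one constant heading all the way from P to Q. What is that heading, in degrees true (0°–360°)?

282.4°

Meridional parts: M(φ₁)=+0.2062, M(φ₂)=+0.6166 → ΔM = +0.4104;  Δλ = -1.8599 rad
tan C = Δλ / ΔM = -4.5320 → C = 282.44°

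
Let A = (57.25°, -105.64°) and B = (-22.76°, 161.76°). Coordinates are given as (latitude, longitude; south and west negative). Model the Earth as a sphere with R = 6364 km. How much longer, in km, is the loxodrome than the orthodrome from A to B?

246 km

Great circle: cos σ = sin φ₁ sin φ₂ + cos φ₁ cos φ₂ cos Δλ,  σ = 1.9262 rad → d_gc = 12258.57 km
Rhumb line: Δψ = -1.6328, q = Δφ/Δψ = 0.8552, d_rh = R√(Δφ²+q²Δλ²) = 12504.09 km
Excess = 12504.09 − 12258.57 = 245.52 ≈ 246 km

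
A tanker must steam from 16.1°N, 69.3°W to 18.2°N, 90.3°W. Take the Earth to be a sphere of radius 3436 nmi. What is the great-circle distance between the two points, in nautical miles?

1209 nmi

Haversine: a = sin²(Δφ/2)+cos φ₁ cos φ₂ sin²(Δλ/2) = 0.03065;  σ = 2·atan2(√a,√(1−a))
σ = 20.165° → d = Rσ = 3436·0.35194 = 1209 nmi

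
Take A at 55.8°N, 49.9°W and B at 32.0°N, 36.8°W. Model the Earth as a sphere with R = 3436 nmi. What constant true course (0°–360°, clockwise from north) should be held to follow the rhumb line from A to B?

Δψ = ln[tan(π/4+φ₂/2)/tan(π/4+φ₁/2)] = -0.5888
Δλ = +0.2286 rad (taken the short way round)
course = atan2(Δλ, Δψ) = 158.78°

158.8°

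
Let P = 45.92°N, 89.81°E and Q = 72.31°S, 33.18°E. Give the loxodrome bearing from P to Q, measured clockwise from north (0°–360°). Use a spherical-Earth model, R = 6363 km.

Meridional parts: M(φ₁)=+0.9043, M(φ₂)=-1.8604 → ΔM = -2.7647;  Δλ = -0.9884 rad
tan C = Δλ / ΔM = +0.3575 → C = 199.67°

199.7°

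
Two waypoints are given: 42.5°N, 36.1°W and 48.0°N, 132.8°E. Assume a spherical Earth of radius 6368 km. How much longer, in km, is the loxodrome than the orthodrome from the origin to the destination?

Great circle: cos σ = sin φ₁ sin φ₂ + cos φ₁ cos φ₂ cos Δλ,  σ = 1.5528 rad → d_gc = 9888.5 km
Rhumb line: Δψ = +0.1365, q = Δφ/Δψ = 0.7032, d_rh = R√(Δφ²+q²Δλ²) = 13214.5 km
Excess = 13214.5 − 9888.5 = 3326.0 ≈ 3326 km

3326 km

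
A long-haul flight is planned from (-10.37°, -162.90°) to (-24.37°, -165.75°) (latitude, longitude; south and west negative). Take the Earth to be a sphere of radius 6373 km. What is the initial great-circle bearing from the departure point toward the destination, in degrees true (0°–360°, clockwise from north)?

θ = atan2( sin Δλ·cos φ₂ ,  cos φ₁ sin φ₂ − sin φ₁ cos φ₂ cos Δλ )
  = atan2(-0.0453, -0.2421) = 190.60°

190.6°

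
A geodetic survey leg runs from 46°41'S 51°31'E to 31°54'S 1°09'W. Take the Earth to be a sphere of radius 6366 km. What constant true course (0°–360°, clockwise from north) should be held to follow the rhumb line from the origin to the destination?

Meridional parts: M(φ₁)=-0.9236, M(φ₂)=-0.5880 → ΔM = +0.3356;  Δλ = -0.9192 rad
tan C = Δλ / ΔM = -2.7392 → C = 290.06°

290.1°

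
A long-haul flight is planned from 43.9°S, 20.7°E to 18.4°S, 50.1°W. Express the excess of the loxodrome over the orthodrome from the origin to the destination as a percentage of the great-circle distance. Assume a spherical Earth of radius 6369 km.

Great circle: σ = 1.1110 rad → d_gc = Rσ = 7076.3 km
Rhumb: Δφ = +0.4451, Δλ = -1.2357, Δψ = +0.5277, q = Δφ/Δψ = 0.8434 → d_rh = R√(Δφ²+q²Δλ²) = 7217.9 km
Excess = (7217.9 − 7076.3) / 7076.3 = 141.6 / 7076.3 = 2.00% ≈ 2.0%

2.0%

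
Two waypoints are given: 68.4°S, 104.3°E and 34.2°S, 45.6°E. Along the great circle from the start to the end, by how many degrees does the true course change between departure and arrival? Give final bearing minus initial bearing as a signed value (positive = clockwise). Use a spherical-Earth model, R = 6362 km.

+49.3°

Initial bearing θ₁ = atan2(sin Δλ cos φ₂, cos φ₁ sin φ₂ − sin φ₁ cos φ₂ cos Δλ) = 285.24°
Final bearing θ₂ = (initial bearing from the destination back to the start) + 180° = 334.57°
Δθ = θ₂ − θ₁ = +49.3°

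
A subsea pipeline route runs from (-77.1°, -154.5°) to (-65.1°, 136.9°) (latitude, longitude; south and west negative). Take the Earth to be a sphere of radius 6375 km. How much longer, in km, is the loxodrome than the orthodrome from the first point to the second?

144 km

Great circle: cos σ = sin φ₁ sin φ₂ + cos φ₁ cos φ₂ cos Δλ,  σ = 0.4067 rad → d_gc = 2592.4 km
Rhumb line: Δψ = +0.6693, q = Δφ/Δψ = 0.3129, d_rh = R√(Δφ²+q²Δλ²) = 2736.3 km
Excess = 2736.3 − 2592.4 = 143.9 ≈ 144 km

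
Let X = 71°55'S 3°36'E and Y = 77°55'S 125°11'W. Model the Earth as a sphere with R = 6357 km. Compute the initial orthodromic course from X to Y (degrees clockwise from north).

N = sin Δλ·cos φ₂ = -0.1632;  D = cos φ₁ sin φ₂ − sin φ₁ cos φ₂ cos Δλ = -0.4282
initial course = atan2(N, D) = 200.86°

200.9°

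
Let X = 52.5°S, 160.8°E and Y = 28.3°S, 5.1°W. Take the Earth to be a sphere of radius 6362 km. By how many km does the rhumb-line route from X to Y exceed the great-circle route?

Great circle: cos σ = sin φ₁ sin φ₂ + cos φ₁ cos φ₂ cos Δλ,  σ = 1.7150 rad → d_gc = 10911.0 km
Rhumb line: Δψ = +0.5651, q = Δφ/Δψ = 0.7474, d_rh = R√(Δφ²+q²Δλ²) = 14028.6 km
Excess = 14028.6 − 10911.0 = 3117.6 ≈ 3118 km

3118 km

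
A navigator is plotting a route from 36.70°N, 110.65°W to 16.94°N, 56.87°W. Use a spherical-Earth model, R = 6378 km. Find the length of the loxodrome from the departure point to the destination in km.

5741 km

Δψ = ln[tan(π/4+φ₂/2)/tan(π/4+φ₁/2)] = -0.3894;  Δφ = -0.3449 rad,  Δλ = +0.9386 rad
q = Δφ/Δψ = 0.8857
d = R·√(Δφ² + q²Δλ²) = 6378·0.90005 = 5741 km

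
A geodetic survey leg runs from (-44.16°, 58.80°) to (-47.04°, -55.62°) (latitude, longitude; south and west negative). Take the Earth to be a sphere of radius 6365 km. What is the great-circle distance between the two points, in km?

8007 km

Haversine: a = sin²(Δφ/2)+cos φ₁ cos φ₂ sin²(Δλ/2) = 0.34614;  σ = 2·atan2(√a,√(1−a))
σ = 72.078° → d = Rσ = 6365·1.25800 = 8007 km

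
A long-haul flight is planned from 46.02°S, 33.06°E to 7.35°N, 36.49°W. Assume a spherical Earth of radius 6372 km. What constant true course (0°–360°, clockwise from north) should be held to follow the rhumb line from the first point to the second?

Δψ = ln[tan(π/4+φ₂/2)/tan(π/4+φ₁/2)] = +1.0354
Δλ = -1.2139 rad (taken the short way round)
course = atan2(Δλ, Δψ) = 310.46°

310.5°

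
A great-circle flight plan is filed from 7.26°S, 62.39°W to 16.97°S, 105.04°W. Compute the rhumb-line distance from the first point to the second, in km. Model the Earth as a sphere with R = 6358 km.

Rhumb course C = atan2(Δλ, Δψ) with Δψ = ln[tan(π/4+φ₂/2)/tan(π/4+φ₁/2)] = -0.1736, Δλ = -0.7444 → C = 256.88°
d = R·|Δφ| / |cos C| = 6358·0.16947 / 0.22707 = 4745 km

4745 km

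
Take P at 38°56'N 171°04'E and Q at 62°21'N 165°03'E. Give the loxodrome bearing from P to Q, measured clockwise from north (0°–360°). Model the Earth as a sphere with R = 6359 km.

Meridional parts: M(φ₁)=+0.7388, M(φ₂)=+1.4021 → ΔM = +0.6633;  Δλ = -0.1050 rad
tan C = Δλ / ΔM = -0.1583 → C = 351.00°

351.0°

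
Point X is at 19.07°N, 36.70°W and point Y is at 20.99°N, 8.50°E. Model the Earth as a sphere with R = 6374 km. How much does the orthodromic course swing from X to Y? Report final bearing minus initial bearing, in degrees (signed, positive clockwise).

+16.2°

At departure: θ₁ = atan2(sin Δλ cos φ₂, cos φ₁ sin φ₂ − sin φ₁ cos φ₂ cos Δλ) = 79.43°
At arrival: θ₂ = atan2(sin Δλ cos φ₁, −cos φ₂ sin φ₁ + sin φ₂ cos φ₁ cos Δλ) = 95.66°
Δθ = θ₂ − θ₁ = +16.2°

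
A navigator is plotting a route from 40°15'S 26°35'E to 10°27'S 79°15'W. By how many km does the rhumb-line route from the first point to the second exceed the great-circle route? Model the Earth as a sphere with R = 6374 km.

405 km

Great circle: cos σ = sin φ₁ sin φ₂ + cos φ₁ cos φ₂ cos Δλ,  σ = 1.6585 rad → d_gc = 10571.3 km
Rhumb line: Δψ = +0.5852, q = Δφ/Δψ = 0.8888, d_rh = R√(Δφ²+q²Δλ²) = 10976.5 km
Excess = 10976.5 − 10571.3 = 405.2 ≈ 405 km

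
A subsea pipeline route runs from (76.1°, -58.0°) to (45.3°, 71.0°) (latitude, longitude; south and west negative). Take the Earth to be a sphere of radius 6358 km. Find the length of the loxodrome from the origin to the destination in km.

Δψ = ln[tan(π/4+φ₂/2)/tan(π/4+φ₁/2)] = -1.2158;  Δφ = -0.5376 rad,  Δλ = +2.2515 rad
q = Δφ/Δψ = 0.4422
d = R·√(Δφ² + q²Δλ²) = 6358·1.13138 = 7193 km

7193 km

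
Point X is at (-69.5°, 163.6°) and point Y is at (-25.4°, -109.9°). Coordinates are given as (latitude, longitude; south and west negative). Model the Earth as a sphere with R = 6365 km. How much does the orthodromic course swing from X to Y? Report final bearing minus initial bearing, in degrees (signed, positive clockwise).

-73.6°

At departure: θ₁ = atan2(sin Δλ cos φ₂, cos φ₁ sin φ₂ − sin φ₁ cos φ₂ cos Δλ) = 96.24°
At arrival: θ₂ = atan2(sin Δλ cos φ₁, −cos φ₂ sin φ₁ + sin φ₂ cos φ₁ cos Δλ) = 22.67°
Δθ = θ₂ − θ₁ = -73.6°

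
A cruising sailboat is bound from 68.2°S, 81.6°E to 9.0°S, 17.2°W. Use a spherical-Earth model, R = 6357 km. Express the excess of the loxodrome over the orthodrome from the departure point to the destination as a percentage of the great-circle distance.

6.7%

Great circle: σ = 1.4815 rad → d_gc = Rσ = 9418.2 km
Rhumb: Δφ = +1.0332, Δλ = -1.7244, Δψ = +1.4896, q = Δφ/Δψ = 0.6936 → d_rh = R√(Δφ²+q²Δλ²) = 10047.8 km
Excess = (10047.8 − 9418.2) / 9418.2 = 629.6 / 9418.2 = 6.68% ≈ 6.7%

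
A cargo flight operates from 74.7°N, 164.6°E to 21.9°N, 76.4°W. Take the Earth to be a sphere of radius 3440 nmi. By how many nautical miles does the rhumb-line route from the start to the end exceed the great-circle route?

Great circle: cos σ = sin φ₁ sin φ₂ + cos φ₁ cos φ₂ cos Δλ,  σ = 1.3273 rad → d_gc = 4566.0 nmi
Rhumb line: Δψ = -1.6157, q = Δφ/Δψ = 0.5704, d_rh = R√(Δφ²+q²Δλ²) = 5163.0 nmi
Excess = 5163.0 − 4566.0 = 597.0 ≈ 597 nmi

597 nmi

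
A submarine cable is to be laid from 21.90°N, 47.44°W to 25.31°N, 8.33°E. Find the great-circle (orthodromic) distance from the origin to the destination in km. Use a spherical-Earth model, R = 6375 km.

5658 km

Haversine: a = sin²(Δφ/2)+cos φ₁ cos φ₂ sin²(Δλ/2) = 0.18436;  σ = 2·atan2(√a,√(1−a))
σ = 50.855° → d = Rσ = 6375·0.88759 = 5658 km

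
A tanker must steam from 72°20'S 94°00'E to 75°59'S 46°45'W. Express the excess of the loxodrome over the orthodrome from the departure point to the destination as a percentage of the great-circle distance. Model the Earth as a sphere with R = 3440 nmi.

28.8%

Great circle: σ = 0.5205 rad → d_gc = Rσ = 1790.7 nmi
Rhumb: Δφ = -0.0637, Δλ = -2.4566, Δψ = -0.2344, q = Δφ/Δψ = 0.2718 → d_rh = R√(Δφ²+q²Δλ²) = 2307.1 nmi
Excess = (2307.1 − 1790.7) / 1790.7 = 516.4 / 1790.7 = 28.84% ≈ 28.8%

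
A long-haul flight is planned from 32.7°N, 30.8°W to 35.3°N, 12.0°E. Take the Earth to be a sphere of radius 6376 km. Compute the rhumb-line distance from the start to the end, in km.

Δψ = ln[tan(π/4+φ₂/2)/tan(π/4+φ₁/2)] = +0.0547;  Δφ = +0.0454 rad,  Δλ = +0.7470 rad
q = Δφ/Δψ = 0.8289
d = R·√(Δφ² + q²Δλ²) = 6376·0.62085 = 3959 km

3959 km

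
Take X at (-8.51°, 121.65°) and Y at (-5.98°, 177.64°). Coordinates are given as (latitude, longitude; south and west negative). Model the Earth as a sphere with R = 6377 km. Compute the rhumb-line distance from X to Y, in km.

6188 km

Δψ = ln[tan(π/4+φ₂/2)/tan(π/4+φ₁/2)] = +0.0445;  Δφ = +0.0442 rad,  Δλ = +0.9772 rad
q = Δφ/Δψ = 0.9919
d = R·√(Δφ² + q²Δλ²) = 6377·0.97033 = 6188 km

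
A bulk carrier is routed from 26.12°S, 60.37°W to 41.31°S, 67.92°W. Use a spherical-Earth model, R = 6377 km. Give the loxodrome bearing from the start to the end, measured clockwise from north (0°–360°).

Meridional parts: M(φ₁)=-0.4725, M(φ₂)=-0.7930 → ΔM = -0.3205;  Δλ = -0.1318 rad
tan C = Δλ / ΔM = +0.4111 → C = 202.35°

202.3°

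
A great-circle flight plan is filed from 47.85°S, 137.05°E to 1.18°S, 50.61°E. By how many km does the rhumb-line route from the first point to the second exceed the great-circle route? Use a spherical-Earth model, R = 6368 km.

Great circle: cos σ = sin φ₁ sin φ₂ + cos φ₁ cos φ₂ cos Δλ,  σ = 1.5138 rad → d_gc = 9640.1 km
Rhumb line: Δψ = +0.9330, q = Δφ/Δψ = 0.8731, d_rh = R√(Δφ²+q²Δλ²) = 9862.0 km
Excess = 9862.0 − 9640.1 = 221.9 ≈ 222 km

222 km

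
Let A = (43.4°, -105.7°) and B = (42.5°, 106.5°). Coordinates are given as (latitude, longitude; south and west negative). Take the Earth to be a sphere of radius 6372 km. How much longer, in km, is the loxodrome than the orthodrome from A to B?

Great circle: cos σ = sin φ₁ sin φ₂ + cos φ₁ cos φ₂ cos Δλ,  σ = 1.5599 rad → d_gc = 9939.7 km
Rhumb line: Δψ = -0.0215, q = Δφ/Δψ = 0.7319, d_rh = R√(Δφ²+q²Δλ²) = 12031.3 km
Excess = 12031.3 − 9939.7 = 2091.6 ≈ 2092 km

2092 km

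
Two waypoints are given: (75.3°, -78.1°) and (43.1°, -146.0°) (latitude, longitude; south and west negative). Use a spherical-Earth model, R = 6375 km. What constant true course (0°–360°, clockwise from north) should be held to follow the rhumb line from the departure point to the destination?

Δψ = ln[tan(π/4+φ₂/2)/tan(π/4+φ₁/2)] = -1.2128
Δλ = -1.1851 rad (taken the short way round)
course = atan2(Δλ, Δψ) = 224.34°

224.3°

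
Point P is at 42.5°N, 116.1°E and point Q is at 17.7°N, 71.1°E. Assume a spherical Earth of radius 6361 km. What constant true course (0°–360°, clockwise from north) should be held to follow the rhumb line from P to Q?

237.2°

Meridional parts: M(φ₁)=+0.8210, M(φ₂)=+0.3140 → ΔM = -0.5070;  Δλ = -0.7854 rad
tan C = Δλ / ΔM = +1.5491 → C = 237.16°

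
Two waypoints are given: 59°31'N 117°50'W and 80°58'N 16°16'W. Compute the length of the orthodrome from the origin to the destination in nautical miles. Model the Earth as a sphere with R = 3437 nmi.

cos σ = sin φ₁ sin φ₂ + cos φ₁ cos φ₂ cos Δλ
      = sin(59.52°)sin(80.97°) + cos(59.52°)cos(80.97°)cos(101.57°) = 0.8351
σ = 33.372° → d = Rσ = 3437·0.58245 = 2002 nmi

2002 nmi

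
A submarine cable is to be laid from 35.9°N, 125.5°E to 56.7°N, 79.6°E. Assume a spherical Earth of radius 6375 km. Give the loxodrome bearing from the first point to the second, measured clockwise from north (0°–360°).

303.7°

Δψ = ln[tan(π/4+φ₂/2)/tan(π/4+φ₁/2)] = +0.5350
Δλ = -0.8011 rad (taken the short way round)
course = atan2(Δλ, Δψ) = 303.74°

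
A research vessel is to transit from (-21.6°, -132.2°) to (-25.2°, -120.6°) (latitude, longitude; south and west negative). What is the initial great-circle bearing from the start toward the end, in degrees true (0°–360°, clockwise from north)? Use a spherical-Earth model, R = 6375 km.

110.9°

θ = atan2( sin Δλ·cos φ₂ ,  cos φ₁ sin φ₂ − sin φ₁ cos φ₂ cos Δλ )
  = atan2(+0.1819, -0.0696) = 110.93°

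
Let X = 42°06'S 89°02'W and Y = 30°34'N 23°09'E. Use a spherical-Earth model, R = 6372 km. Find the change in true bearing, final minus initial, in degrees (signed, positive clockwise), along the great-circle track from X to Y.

Initial bearing θ₁ = atan2(sin Δλ cos φ₂, cos φ₁ sin φ₂ − sin φ₁ cos φ₂ cos Δλ) = 78.70°
Final bearing θ₂ = (initial bearing from the destination back to the start) + 180° = 57.67°
Δθ = θ₂ − θ₁ = -21.0°

-21.0°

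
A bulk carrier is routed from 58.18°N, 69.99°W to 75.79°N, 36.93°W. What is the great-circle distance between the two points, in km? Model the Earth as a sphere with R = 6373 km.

2361 km

cos σ = sin φ₁ sin φ₂ + cos φ₁ cos φ₂ cos Δλ
      = sin(58.18°)sin(75.79°) + cos(58.18°)cos(75.79°)cos(33.06°) = 0.9322
σ = 21.222° → d = Rσ = 6373·0.37040 = 2361 km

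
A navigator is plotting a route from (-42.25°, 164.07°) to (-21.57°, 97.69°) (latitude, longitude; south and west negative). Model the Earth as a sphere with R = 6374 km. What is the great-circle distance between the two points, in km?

cos σ = sin φ₁ sin φ₂ + cos φ₁ cos φ₂ cos Δλ
      = sin(-42.25°)sin(-21.57°) + cos(-42.25°)cos(-21.57°)cos(-66.38°) = 0.5230
σ = 58.466° → d = Rσ = 6374·1.02043 = 6504 km

6504 km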